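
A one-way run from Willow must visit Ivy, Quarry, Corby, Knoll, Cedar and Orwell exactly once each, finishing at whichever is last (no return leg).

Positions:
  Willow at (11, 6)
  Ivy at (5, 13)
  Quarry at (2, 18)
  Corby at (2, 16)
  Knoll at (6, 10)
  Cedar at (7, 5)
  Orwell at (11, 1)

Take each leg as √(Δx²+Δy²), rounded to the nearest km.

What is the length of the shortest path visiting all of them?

There are 6! = 720 possible orderings.
Willow → Ivy → Quarry → Corby → Knoll → Cedar → Orwell: 9+6+2+7+5+6 = 35
Willow → Ivy → Quarry → Corby → Knoll → Orwell → Cedar: 9+6+2+7+10+6 = 40
Willow → Ivy → Quarry → Corby → Cedar → Knoll → Orwell: 9+6+2+12+5+10 = 44
Willow → Ivy → Quarry → Corby → Cedar → Orwell → Knoll: 9+6+2+12+6+10 = 45
Willow → Ivy → Quarry → Corby → Orwell → Knoll → Cedar: 9+6+2+17+10+5 = 49
Willow → Ivy → Quarry → Corby → Orwell → Cedar → Knoll: 9+6+2+17+6+5 = 45
Willow → Ivy → Quarry → Knoll → Corby → Cedar → Orwell: 9+6+9+7+12+6 = 49
Willow → Ivy → Quarry → Knoll → Corby → Orwell → Cedar: 9+6+9+7+17+6 = 54
… (712 more)
Willow → Orwell → Cedar → Knoll → Ivy → Corby → Quarry: 5+6+5+3+4+2 = 25  ← best
The minimum is 25.
One shortest path: Willow → Orwell → Cedar → Knoll → Ivy → Corby → Quarry.

Minimum one-way distance = 25 km.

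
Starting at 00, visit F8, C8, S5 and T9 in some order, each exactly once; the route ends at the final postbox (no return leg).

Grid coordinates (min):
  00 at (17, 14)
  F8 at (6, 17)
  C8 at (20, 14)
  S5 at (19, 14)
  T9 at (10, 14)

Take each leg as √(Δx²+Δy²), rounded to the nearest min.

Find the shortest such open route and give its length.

There are 4! = 24 possible orderings.
00→F8→C8→S5→T9: 11+14+1+9 = 35
00→F8→C8→T9→S5: 11+14+10+9 = 44
00→F8→S5→C8→T9: 11+13+1+10 = 35
00→F8→S5→T9→C8: 11+13+9+10 = 43
00→F8→T9→C8→S5: 11+5+10+1 = 27
00→F8→T9→S5→C8: 11+5+9+1 = 26
00→C8→F8→S5→T9: 3+14+13+9 = 39
00→C8→F8→T9→S5: 3+14+5+9 = 31
00→C8→S5→F8→T9: 3+1+13+5 = 22
00→C8→S5→T9→F8: 3+1+9+5 = 18
00→C8→T9→F8→S5: 3+10+5+13 = 31
00→C8→T9→S5→F8: 3+10+9+13 = 35
00→S5→F8→C8→T9: 2+13+14+10 = 39
00→S5→F8→T9→C8: 2+13+5+10 = 30
… (10 more)
The minimum is 18.
One shortest path: 00 → C8 → S5 → T9 → F8.

18 min — the minimum one-way total.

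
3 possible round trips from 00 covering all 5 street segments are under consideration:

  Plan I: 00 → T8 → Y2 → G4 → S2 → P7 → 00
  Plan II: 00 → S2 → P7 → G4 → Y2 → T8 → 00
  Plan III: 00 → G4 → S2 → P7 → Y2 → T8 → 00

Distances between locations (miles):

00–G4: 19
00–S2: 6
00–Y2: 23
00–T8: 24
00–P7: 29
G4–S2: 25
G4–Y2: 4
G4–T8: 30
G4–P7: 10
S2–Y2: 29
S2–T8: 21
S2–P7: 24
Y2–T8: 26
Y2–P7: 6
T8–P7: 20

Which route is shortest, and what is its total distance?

Plan I: 24 + 26 + 4 + 25 + 24 + 29 = 132
Plan II: 6 + 24 + 10 + 4 + 26 + 24 = 94
Plan III: 19 + 25 + 24 + 6 + 26 + 24 = 124

Shortest is Plan II, total 94 miles.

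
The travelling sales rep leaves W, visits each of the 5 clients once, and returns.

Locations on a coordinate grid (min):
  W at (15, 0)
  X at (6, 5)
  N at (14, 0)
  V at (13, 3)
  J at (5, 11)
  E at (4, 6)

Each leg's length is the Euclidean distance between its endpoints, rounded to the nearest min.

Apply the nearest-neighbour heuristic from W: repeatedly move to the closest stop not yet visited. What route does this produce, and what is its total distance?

Total distance 33 min via the nearest-neighbour route W → N → V → X → E → J → W.

W → [N:1 / V:4 / X:10 / E:13 / J:15] → N (1)
N → [V:3 / X:9 / E:12 / J:14] → V (3)
V → [X:7 / E:9 / J:11] → X (7)
X → [E:2 / J:6] → E (2)
E → [J:5] → J (5)
Return J→W: 15.
Total = 1 + 3 + 7 + 2 + 5 + 15 = 33.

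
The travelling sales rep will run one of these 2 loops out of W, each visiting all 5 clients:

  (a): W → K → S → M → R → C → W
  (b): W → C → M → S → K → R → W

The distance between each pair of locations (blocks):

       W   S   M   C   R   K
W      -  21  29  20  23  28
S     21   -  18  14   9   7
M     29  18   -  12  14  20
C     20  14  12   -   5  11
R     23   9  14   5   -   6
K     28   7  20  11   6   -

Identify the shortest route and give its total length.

Shortest is (b), total 86 blocks.

(a): 28 + 7 + 18 + 14 + 5 + 20 = 92
(b): 20 + 12 + 18 + 7 + 6 + 23 = 86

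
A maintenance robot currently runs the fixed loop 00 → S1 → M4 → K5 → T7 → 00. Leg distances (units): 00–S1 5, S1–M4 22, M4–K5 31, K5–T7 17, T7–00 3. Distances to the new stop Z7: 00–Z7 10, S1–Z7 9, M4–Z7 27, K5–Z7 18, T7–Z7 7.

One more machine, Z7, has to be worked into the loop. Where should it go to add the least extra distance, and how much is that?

Adding 8 by placing Z7 on the K5–T7 leg.

Insertion cost between consecutive stops i–j is d(i,Z7) + d(Z7,j) − d(i,j):
  between 00 and S1: 10 + 9 − 5 = 14
  between S1 and M4: 9 + 27 − 22 = 14
  between M4 and K5: 27 + 18 − 31 = 14
  between K5 and T7: 18 + 7 − 17 = 8
  between T7 and 00: 7 + 10 − 3 = 14
Cheapest insertion is between K5 and T7, adding 8.
New total = 78 + 8 = 86.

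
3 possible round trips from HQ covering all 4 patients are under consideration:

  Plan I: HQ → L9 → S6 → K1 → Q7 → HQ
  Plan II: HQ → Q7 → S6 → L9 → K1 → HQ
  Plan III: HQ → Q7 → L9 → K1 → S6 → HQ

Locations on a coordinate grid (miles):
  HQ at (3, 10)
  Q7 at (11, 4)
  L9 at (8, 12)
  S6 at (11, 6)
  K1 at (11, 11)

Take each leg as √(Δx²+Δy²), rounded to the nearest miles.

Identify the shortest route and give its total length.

Plan I: 5 + 7 + 5 + 7 + 10 = 34
Plan II: 10 + 2 + 7 + 3 + 8 = 30
Plan III: 10 + 9 + 3 + 5 + 9 = 36

30 miles — Plan II is the shortest.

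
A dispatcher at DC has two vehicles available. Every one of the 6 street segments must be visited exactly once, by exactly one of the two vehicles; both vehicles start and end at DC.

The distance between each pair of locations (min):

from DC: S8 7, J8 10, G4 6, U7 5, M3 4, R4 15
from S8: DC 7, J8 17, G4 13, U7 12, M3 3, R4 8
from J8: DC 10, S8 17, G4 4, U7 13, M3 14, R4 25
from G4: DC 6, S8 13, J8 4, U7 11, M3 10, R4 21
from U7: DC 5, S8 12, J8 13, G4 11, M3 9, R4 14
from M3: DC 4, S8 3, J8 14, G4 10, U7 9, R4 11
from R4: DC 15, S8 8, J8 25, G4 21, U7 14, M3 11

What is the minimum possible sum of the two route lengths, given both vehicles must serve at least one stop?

54 min — the smallest possible combined total.

Try each way of splitting the stops between the two vehicles (each non-empty) and, for each split, find the best tour for each vehicle:
  {S8} + {J8, G4, U7, M3, R4}: 14 + 52 = 66
  {J8} + {S8, G4, U7, M3, R4}: 20 + 46 = 66
  {S8, J8} + {G4, U7, M3, R4}: 34 + 46 = 80
  {G4} + {S8, J8, U7, M3, R4}: 12 + 52 = 64
  {S8, G4} + {J8, U7, M3, R4}: 26 + 52 = 78
  {J8, G4} + {S8, U7, M3, R4}: 20 + 34 = 54
  … (31 splits in total)
Best: vehicle 1 DC → J8 → G4 → DC = 20; vehicle 2 DC → U7 → R4 → S8 → M3 → DC = 34; combined 54.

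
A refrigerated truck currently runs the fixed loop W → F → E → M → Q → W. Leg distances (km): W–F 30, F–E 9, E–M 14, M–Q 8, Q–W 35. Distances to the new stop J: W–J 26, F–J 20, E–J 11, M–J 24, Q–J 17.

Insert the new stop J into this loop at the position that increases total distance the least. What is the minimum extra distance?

Insertion cost between consecutive stops i–j is d(i,J) + d(J,j) − d(i,j):
  between W and F: 26 + 20 − 30 = 16
  between F and E: 20 + 11 − 9 = 22
  between E and M: 11 + 24 − 14 = 21
  between M and Q: 24 + 17 − 8 = 33
  between Q and W: 17 + 26 − 35 = 8
Cheapest insertion is between Q and W, adding 8.
New total = 96 + 8 = 104.

+8 km — insert J between Q and W.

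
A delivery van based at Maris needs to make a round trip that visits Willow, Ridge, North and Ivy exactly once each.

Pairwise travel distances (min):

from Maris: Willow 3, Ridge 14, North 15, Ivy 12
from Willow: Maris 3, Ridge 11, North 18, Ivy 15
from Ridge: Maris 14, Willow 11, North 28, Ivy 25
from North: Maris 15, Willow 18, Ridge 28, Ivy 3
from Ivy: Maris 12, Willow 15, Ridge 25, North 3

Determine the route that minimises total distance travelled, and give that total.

There are 12 distinct closed tours to check (reversals are equivalent).
Maris→Willow→Ridge→North→Ivy→Maris: 3+11+28+3+12 = 57
Maris→Willow→Ridge→Ivy→North→Maris: 3+11+25+3+15 = 57
Maris→Willow→North→Ridge→Ivy→Maris: 3+18+28+25+12 = 86
Maris→Willow→North→Ivy→Ridge→Maris: 3+18+3+25+14 = 63
Maris→Willow→Ivy→Ridge→North→Maris: 3+15+25+28+15 = 86
Maris→Willow→Ivy→North→Ridge→Maris: 3+15+3+28+14 = 63
Maris→Ridge→Willow→North→Ivy→Maris: 14+11+18+3+12 = 58
Maris→Ridge→Willow→Ivy→North→Maris: 14+11+15+3+15 = 58
Maris→Ridge→North→Willow→Ivy→Maris: 14+28+18+15+12 = 87
Maris→Ridge→Ivy→Willow→North→Maris: 14+25+15+18+15 = 87
Maris→North→Willow→Ridge→Ivy→Maris: 15+18+11+25+12 = 81
Maris→North→Ridge→Willow→Ivy→Maris: 15+28+11+15+12 = 81
The minimum is 57.
One optimal route: Maris → Willow → Ridge → North → Ivy → Maris (or its reverse).

57 min — the shortest possible round trip.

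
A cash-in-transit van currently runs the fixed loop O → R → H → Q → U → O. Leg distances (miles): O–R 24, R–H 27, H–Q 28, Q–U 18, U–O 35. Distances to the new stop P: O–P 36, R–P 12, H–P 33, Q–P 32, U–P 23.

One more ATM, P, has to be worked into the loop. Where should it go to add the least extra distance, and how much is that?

Insertion cost between consecutive stops i–j is d(i,P) + d(P,j) − d(i,j):
  between O and R: 36 + 12 − 24 = 24
  between R and H: 12 + 33 − 27 = 18
  between H and Q: 33 + 32 − 28 = 37
  between Q and U: 32 + 23 − 18 = 37
  between U and O: 23 + 36 − 35 = 24
Cheapest insertion is between R and H, adding 18.
New total = 132 + 18 = 150.

Adding 18 miles by placing P on the R–H leg.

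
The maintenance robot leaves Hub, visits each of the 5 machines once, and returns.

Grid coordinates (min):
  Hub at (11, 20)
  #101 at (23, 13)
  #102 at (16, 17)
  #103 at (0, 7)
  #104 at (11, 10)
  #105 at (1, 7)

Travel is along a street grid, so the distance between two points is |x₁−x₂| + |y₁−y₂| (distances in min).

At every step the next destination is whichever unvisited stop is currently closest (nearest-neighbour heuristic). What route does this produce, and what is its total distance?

At Hub the remaining stops are #102 8, #104 10, #101 19, #105 23, #103 24; go to #102.
At #102 the remaining stops are #101 11, #104 12, #105 25, #103 26; go to #101.
At #101 the remaining stops are #104 15, #105 28, #103 29; go to #104.
At #104 the remaining stops are #105 13, #103 14; go to #105.
At #105 the remaining stops are #103 1; go to #103.
Return #103→Hub: 24.
Total = 8 + 11 + 15 + 13 + 1 + 24 = 72.

72 min along Hub → #102 → #101 → #104 → #105 → #103 → Hub.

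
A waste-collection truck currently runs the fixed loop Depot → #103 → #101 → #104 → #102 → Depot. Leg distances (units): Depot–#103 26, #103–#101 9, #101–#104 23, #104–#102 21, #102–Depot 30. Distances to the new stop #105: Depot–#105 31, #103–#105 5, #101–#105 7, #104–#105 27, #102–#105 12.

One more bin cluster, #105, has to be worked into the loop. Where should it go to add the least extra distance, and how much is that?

Insertion cost between consecutive stops i–j is d(i,#105) + d(#105,j) − d(i,j):
  between Depot and #103: 31 + 5 − 26 = 10
  between #103 and #101: 5 + 7 − 9 = 3
  between #101 and #104: 7 + 27 − 23 = 11
  between #104 and #102: 27 + 12 − 21 = 18
  between #102 and Depot: 12 + 31 − 30 = 13
Cheapest insertion is between #103 and #101, adding 3.
New total = 109 + 3 = 112.

+3 — insert #105 between #103 and #101.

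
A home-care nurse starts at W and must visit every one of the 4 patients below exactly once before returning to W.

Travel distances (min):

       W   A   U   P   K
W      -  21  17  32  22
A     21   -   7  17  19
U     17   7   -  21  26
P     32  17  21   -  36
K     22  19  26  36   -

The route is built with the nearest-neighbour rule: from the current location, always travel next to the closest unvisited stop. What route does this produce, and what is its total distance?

99 min along W → U → A → P → K → W.

At W the remaining stops are U 17, A 21, K 22, P 32; go to U.
At U the remaining stops are A 7, P 21, K 26; go to A.
At A the remaining stops are P 17, K 19; go to P.
At P the remaining stops are K 36; go to K.
Return K→W: 22.
Total = 17 + 7 + 17 + 36 + 22 = 99.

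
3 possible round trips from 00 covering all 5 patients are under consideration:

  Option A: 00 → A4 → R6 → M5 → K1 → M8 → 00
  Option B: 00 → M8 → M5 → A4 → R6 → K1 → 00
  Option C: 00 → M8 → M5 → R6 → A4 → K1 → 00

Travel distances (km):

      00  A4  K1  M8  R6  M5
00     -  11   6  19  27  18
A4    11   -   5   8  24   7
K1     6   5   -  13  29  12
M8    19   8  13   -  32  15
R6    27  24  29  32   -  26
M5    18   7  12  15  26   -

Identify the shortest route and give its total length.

Option A: 11 + 24 + 26 + 12 + 13 + 19 = 105
Option B: 19 + 15 + 7 + 24 + 29 + 6 = 100
Option C: 19 + 15 + 26 + 24 + 5 + 6 = 95

95 km — Option C is the shortest.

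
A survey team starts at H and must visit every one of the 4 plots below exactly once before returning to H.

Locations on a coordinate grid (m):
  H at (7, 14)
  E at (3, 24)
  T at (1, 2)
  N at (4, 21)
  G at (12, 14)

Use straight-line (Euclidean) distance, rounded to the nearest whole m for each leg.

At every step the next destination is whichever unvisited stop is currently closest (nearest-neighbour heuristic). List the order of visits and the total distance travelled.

Total distance 54 m via the nearest-neighbour route H → G → N → E → T → H.

From H: distances to unvisited — G=5, N=8, E=11, T=13. Nearest is G (5).
From G: distances to unvisited — N=11, E=13, T=16. Nearest is N (11).
From N: distances to unvisited — E=3, T=19. Nearest is E (3).
From E: distances to unvisited — T=22. Nearest is T (22).
Return T→H: 13.
Total = 5 + 11 + 3 + 22 + 13 = 54.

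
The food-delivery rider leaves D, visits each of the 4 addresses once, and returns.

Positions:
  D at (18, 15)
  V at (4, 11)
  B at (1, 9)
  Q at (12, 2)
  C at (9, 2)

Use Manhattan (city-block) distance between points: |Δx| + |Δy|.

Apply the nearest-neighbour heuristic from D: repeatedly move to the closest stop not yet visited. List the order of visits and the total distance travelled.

60 along D → V → B → C → Q → D.

At D the remaining stops are V 18, Q 19, C 22, B 23; go to V.
At V the remaining stops are B 5, C 14, Q 17; go to B.
At B the remaining stops are C 15, Q 18; go to C.
At C the remaining stops are Q 3; go to Q.
Return Q→D: 19.
Total = 18 + 5 + 15 + 3 + 19 = 60.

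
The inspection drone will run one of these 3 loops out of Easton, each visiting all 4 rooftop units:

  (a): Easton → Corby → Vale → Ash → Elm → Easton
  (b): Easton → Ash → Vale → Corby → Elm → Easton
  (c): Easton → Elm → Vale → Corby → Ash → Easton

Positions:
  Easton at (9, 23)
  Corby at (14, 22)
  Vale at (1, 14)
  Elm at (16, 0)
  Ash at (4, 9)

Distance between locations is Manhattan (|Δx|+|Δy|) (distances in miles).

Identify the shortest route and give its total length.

Shortest is (a), total 86 miles.

(a): 6 + 21 + 8 + 21 + 30 = 86
(b): 19 + 8 + 21 + 24 + 30 = 102
(c): 30 + 29 + 21 + 23 + 19 = 122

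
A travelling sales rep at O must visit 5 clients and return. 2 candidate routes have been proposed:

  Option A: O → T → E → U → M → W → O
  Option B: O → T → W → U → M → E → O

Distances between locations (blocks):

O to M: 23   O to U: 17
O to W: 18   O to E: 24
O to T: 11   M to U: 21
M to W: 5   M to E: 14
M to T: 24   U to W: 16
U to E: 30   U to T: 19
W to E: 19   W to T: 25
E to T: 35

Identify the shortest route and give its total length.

Shortest is Option B, total 111 blocks.

Option A: 11 + 35 + 30 + 21 + 5 + 18 = 120
Option B: 11 + 25 + 16 + 21 + 14 + 24 = 111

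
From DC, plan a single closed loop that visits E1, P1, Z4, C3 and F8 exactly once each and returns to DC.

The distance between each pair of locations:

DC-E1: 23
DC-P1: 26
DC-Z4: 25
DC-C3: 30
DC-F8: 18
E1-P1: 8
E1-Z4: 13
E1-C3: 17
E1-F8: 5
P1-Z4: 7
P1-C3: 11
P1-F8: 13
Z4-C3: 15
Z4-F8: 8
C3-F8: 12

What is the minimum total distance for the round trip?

DC → E1 → P1 → Z4 → C3 → F8 → DC: 23+8+7+15+12+18 = 83
DC → E1 → P1 → Z4 → F8 → C3 → DC: 23+8+7+8+12+30 = 88
DC → E1 → P1 → C3 → Z4 → F8 → DC: 23+8+11+15+8+18 = 83
DC → E1 → P1 → C3 → F8 → Z4 → DC: 23+8+11+12+8+25 = 87
DC → E1 → P1 → F8 → Z4 → C3 → DC: 23+8+13+8+15+30 = 97
DC → E1 → P1 → F8 → C3 → Z4 → DC: 23+8+13+12+15+25 = 96
DC → E1 → Z4 → P1 → C3 → F8 → DC: 23+13+7+11+12+18 = 84
DC → E1 → Z4 → P1 → F8 → C3 → DC: 23+13+7+13+12+30 = 98
DC → E1 → Z4 → C3 → P1 → F8 → DC: 23+13+15+11+13+18 = 93
DC → E1 → Z4 → C3 → F8 → P1 → DC: 23+13+15+12+13+26 = 102
DC → E1 → Z4 → F8 → P1 → C3 → DC: 23+13+8+13+11+30 = 98
DC → E1 → Z4 → F8 → C3 → P1 → DC: 23+13+8+12+11+26 = 93
DC → E1 → C3 → P1 → Z4 → F8 → DC: 23+17+11+7+8+18 = 84
DC → E1 → C3 → P1 → F8 → Z4 → DC: 23+17+11+13+8+25 = 97
… (46 more)
DC → Z4 → C3 → P1 → E1 → F8 → DC: 25+15+11+8+5+18 = 82  ← best
The minimum is 82.
One optimal route: DC → Z4 → C3 → P1 → E1 → F8 → DC (or its reverse).

Shortest round trip = 82.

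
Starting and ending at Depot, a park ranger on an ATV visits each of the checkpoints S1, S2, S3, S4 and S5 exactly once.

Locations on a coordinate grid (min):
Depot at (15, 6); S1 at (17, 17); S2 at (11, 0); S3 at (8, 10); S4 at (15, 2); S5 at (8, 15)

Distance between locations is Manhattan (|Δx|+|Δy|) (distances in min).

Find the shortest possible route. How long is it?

Minimum total distance: 52 min.

There are 60 distinct closed tours to check (reversals are equivalent).
Depot→S1→S2→S3→S4→S5→Depot: 13+23+13+15+20+16 = 100
Depot→S1→S2→S3→S5→S4→Depot: 13+23+13+5+20+4 = 78
Depot→S1→S2→S4→S3→S5→Depot: 13+23+6+15+5+16 = 78
Depot→S1→S2→S4→S5→S3→Depot: 13+23+6+20+5+11 = 78
Depot→S1→S2→S5→S3→S4→Depot: 13+23+18+5+15+4 = 78
Depot→S1→S2→S5→S4→S3→Depot: 13+23+18+20+15+11 = 100
Depot→S1→S3→S2→S4→S5→Depot: 13+16+13+6+20+16 = 84
Depot→S1→S3→S2→S5→S4→Depot: 13+16+13+18+20+4 = 84
Depot→S1→S3→S4→S2→S5→Depot: 13+16+15+6+18+16 = 84
Depot→S1→S3→S4→S5→S2→Depot: 13+16+15+20+18+10 = 92
Depot→S1→S3→S5→S2→S4→Depot: 13+16+5+18+6+4 = 62
Depot→S1→S3→S5→S4→S2→Depot: 13+16+5+20+6+10 = 70
Depot→S1→S4→S2→S3→S5→Depot: 13+17+6+13+5+16 = 70
Depot→S1→S4→S2→S5→S3→Depot: 13+17+6+18+5+11 = 70
… (46 more)
Depot→S1→S5→S3→S2→S4→Depot: 13+11+5+13+6+4 = 52  ← best
The minimum is 52.
One optimal route: Depot → S1 → S5 → S3 → S2 → S4 → Depot (or its reverse).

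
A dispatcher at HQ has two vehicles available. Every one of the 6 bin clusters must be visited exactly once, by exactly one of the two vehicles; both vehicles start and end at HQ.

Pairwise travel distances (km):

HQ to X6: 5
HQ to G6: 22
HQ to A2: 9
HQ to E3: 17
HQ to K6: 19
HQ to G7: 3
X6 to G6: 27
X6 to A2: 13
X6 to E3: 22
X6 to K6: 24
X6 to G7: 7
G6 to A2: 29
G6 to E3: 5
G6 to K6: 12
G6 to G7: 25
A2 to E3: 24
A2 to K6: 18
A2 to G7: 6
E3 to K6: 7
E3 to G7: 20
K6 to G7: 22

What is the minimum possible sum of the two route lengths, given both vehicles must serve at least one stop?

There are 2^5 − 1 = 31 ways to divide the 6 stops into two non-empty groups. For each, the best each vehicle can do is its own shortest tour through its group:
  {X6} + {G6, A2, E3, K6, G7}: 10 + 61 = 71
  {G6} + {X6, A2, E3, K6, G7}: 44 + 60 = 104
  {X6, G6} + {A2, E3, K6, G7}: 54 + 51 = 105
  {A2} + {X6, G6, E3, K6, G7}: 18 + 68 = 86
  {X6, A2} + {G6, E3, K6, G7}: 27 + 59 = 86
  {G6, A2} + {X6, E3, K6, G7}: 60 + 58 = 118
  … (31 splits in total)
Best: vehicle 1 HQ → X6 → HQ = 10; vehicle 2 HQ → G6 → E3 → K6 → A2 → G7 → HQ = 61; combined 71.

Minimum combined distance: 71 km.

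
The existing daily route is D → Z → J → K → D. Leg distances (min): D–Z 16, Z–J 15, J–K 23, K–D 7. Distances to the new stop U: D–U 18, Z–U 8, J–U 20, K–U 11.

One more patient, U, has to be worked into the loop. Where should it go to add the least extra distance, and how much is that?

Insertion cost between consecutive stops i–j is d(i,U) + d(U,j) − d(i,j):
  between D and Z: 18 + 8 − 16 = 10
  between Z and J: 8 + 20 − 15 = 13
  between J and K: 20 + 11 − 23 = 8
  between K and D: 11 + 18 − 7 = 22
Cheapest insertion is between J and K, adding 8.
New total = 61 + 8 = 69.

+8 min — insert U between J and K.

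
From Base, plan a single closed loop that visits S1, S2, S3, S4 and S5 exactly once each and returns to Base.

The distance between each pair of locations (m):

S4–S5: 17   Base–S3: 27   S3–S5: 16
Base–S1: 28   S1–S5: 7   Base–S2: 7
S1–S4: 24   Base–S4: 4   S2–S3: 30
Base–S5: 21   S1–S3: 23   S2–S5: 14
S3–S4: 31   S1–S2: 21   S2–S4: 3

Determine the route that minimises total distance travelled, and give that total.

Minimum total distance: 78 m.

With 5 stops there are 5!/2 = 60 distinct round trips (a route and its reverse cost the same).
Base→S1→S2→S3→S4→S5→Base: 28+21+30+31+17+21 = 148
Base→S1→S2→S3→S5→S4→Base: 28+21+30+16+17+4 = 116
Base→S1→S2→S4→S3→S5→Base: 28+21+3+31+16+21 = 120
Base→S1→S2→S4→S5→S3→Base: 28+21+3+17+16+27 = 112
Base→S1→S2→S5→S3→S4→Base: 28+21+14+16+31+4 = 114
Base→S1→S2→S5→S4→S3→Base: 28+21+14+17+31+27 = 138
Base→S1→S3→S2→S4→S5→Base: 28+23+30+3+17+21 = 122
Base→S1→S3→S2→S5→S4→Base: 28+23+30+14+17+4 = 116
Base→S1→S3→S4→S2→S5→Base: 28+23+31+3+14+21 = 120
Base→S1→S3→S4→S5→S2→Base: 28+23+31+17+14+7 = 120
Base→S1→S3→S5→S2→S4→Base: 28+23+16+14+3+4 = 88
Base→S1→S3→S5→S4→S2→Base: 28+23+16+17+3+7 = 94
Base→S1→S4→S2→S3→S5→Base: 28+24+3+30+16+21 = 122
Base→S1→S4→S2→S5→S3→Base: 28+24+3+14+16+27 = 112
… (46 more)
Base→S3→S1→S5→S2→S4→Base: 27+23+7+14+3+4 = 78  ← best
The minimum is 78.
One optimal route: Base → S3 → S1 → S5 → S2 → S4 → Base (or its reverse).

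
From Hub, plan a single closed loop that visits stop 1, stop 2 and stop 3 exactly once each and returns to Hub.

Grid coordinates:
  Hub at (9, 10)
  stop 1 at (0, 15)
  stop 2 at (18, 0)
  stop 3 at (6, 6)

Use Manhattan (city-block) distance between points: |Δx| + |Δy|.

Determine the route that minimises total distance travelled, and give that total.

Hub → stop 1 → stop 2 → stop 3 → Hub: 14+33+18+7 = 72
Hub → stop 1 → stop 3 → stop 2 → Hub: 14+15+18+19 = 66
Hub → stop 2 → stop 1 → stop 3 → Hub: 19+33+15+7 = 74
The minimum is 66.
One optimal route: Hub → stop 1 → stop 3 → stop 2 → Hub (or its reverse).

Minimum total distance: 66.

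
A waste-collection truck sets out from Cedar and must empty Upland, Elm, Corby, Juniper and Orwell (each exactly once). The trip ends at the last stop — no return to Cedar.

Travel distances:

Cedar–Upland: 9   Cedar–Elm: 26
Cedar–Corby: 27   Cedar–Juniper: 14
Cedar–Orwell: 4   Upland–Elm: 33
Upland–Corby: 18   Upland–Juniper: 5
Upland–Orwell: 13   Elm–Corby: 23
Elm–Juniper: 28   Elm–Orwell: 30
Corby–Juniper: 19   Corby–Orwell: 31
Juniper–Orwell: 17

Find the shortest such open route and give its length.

64 — the minimum one-way total.

There are 5! = 120 possible orderings.
Cedar→Upland→Elm→Corby→Juniper→Orwell: 9+33+23+19+17 = 101
Cedar→Upland→Elm→Corby→Orwell→Juniper: 9+33+23+31+17 = 113
Cedar→Upland→Elm→Juniper→Corby→Orwell: 9+33+28+19+31 = 120
Cedar→Upland→Elm→Juniper→Orwell→Corby: 9+33+28+17+31 = 118
Cedar→Upland→Elm→Orwell→Corby→Juniper: 9+33+30+31+19 = 122
Cedar→Upland→Elm→Orwell→Juniper→Corby: 9+33+30+17+19 = 108
Cedar→Upland→Corby→Elm→Juniper→Orwell: 9+18+23+28+17 = 95
Cedar→Upland→Corby→Elm→Orwell→Juniper: 9+18+23+30+17 = 97
Cedar→Upland→Corby→Juniper→Elm→Orwell: 9+18+19+28+30 = 104
Cedar→Upland→Corby→Juniper→Orwell→Elm: 9+18+19+17+30 = 93
Cedar→Upland→Corby→Orwell→Elm→Juniper: 9+18+31+30+28 = 116
Cedar→Upland→Corby→Orwell→Juniper→Elm: 9+18+31+17+28 = 103
Cedar→Upland→Juniper→Elm→Corby→Orwell: 9+5+28+23+31 = 96
Cedar→Upland→Juniper→Elm→Orwell→Corby: 9+5+28+30+31 = 103
… (106 more)
Cedar→Orwell→Upland→Juniper→Corby→Elm: 4+13+5+19+23 = 64  ← best
The minimum is 64.
One shortest path: Cedar → Orwell → Upland → Juniper → Corby → Elm.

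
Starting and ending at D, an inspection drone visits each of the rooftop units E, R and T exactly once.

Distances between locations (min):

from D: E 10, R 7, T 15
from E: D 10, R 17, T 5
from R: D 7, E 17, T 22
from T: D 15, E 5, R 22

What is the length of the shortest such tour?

Shortest round trip = 44 min.

There are 3 distinct closed tours to check (reversals are equivalent).
D-E-R-T-D: 10+17+22+15 = 64
D-E-T-R-D: 10+5+22+7 = 44
D-R-E-T-D: 7+17+5+15 = 44
The minimum is 44.
One optimal route: D → E → T → R → D (or its reverse).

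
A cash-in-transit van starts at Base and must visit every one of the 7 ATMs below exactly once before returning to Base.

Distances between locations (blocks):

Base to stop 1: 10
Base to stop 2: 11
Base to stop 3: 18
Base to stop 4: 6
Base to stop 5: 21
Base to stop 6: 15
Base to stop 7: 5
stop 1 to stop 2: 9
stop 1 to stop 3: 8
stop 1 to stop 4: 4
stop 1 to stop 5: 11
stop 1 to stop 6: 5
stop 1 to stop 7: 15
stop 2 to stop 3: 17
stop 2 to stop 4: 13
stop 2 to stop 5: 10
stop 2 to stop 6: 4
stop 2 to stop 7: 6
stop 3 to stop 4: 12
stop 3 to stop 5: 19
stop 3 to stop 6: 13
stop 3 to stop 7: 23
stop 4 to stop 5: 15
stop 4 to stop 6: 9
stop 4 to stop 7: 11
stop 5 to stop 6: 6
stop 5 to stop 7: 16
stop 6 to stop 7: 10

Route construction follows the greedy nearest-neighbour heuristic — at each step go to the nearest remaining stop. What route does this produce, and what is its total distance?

Nearest-neighbour total = 76 blocks; route Base → stop 7 → stop 2 → stop 6 → stop 1 → stop 4 → stop 3 → stop 5 → Base.

From Base: distances to unvisited — stop 7=5, stop 4=6, stop 1=10, stop 2=11, stop 6=15, stop 3=18, stop 5=21. Nearest is stop 7 (5).
From stop 7: distances to unvisited — stop 2=6, stop 6=10, stop 4=11, stop 1=15, stop 5=16, stop 3=23. Nearest is stop 2 (6).
From stop 2: distances to unvisited — stop 6=4, stop 1=9, stop 5=10, stop 4=13, stop 3=17. Nearest is stop 6 (4).
From stop 6: distances to unvisited — stop 1=5, stop 5=6, stop 4=9, stop 3=13. Nearest is stop 1 (5).
From stop 1: distances to unvisited — stop 4=4, stop 3=8, stop 5=11. Nearest is stop 4 (4).
From stop 4: distances to unvisited — stop 3=12, stop 5=15. Nearest is stop 3 (12).
From stop 3: distances to unvisited — stop 5=19. Nearest is stop 5 (19).
Return stop 5→Base: 21.
Total = 5 + 6 + 4 + 5 + 4 + 12 + 19 + 21 = 76.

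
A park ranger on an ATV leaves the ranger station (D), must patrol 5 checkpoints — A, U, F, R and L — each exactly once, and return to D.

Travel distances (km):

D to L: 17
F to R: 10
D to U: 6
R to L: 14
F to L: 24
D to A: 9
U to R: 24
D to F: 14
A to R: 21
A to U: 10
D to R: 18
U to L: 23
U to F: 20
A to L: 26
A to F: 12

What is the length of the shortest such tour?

Shortest round trip = 69 km.

D-A-U-F-R-L-D: 9+10+20+10+14+17 = 80
D-A-U-F-L-R-D: 9+10+20+24+14+18 = 95
D-A-U-R-F-L-D: 9+10+24+10+24+17 = 94
D-A-U-R-L-F-D: 9+10+24+14+24+14 = 95
D-A-U-L-F-R-D: 9+10+23+24+10+18 = 94
D-A-U-L-R-F-D: 9+10+23+14+10+14 = 80
D-A-F-U-R-L-D: 9+12+20+24+14+17 = 96
D-A-F-U-L-R-D: 9+12+20+23+14+18 = 96
D-A-F-R-U-L-D: 9+12+10+24+23+17 = 95
D-A-F-R-L-U-D: 9+12+10+14+23+6 = 74
D-A-F-L-U-R-D: 9+12+24+23+24+18 = 110
D-A-F-L-R-U-D: 9+12+24+14+24+6 = 89
D-A-R-U-F-L-D: 9+21+24+20+24+17 = 115
D-A-R-U-L-F-D: 9+21+24+23+24+14 = 115
… (46 more)
D-U-A-F-R-L-D: 6+10+12+10+14+17 = 69  ← best
The minimum is 69.
One optimal route: D → U → A → F → R → L → D (or its reverse).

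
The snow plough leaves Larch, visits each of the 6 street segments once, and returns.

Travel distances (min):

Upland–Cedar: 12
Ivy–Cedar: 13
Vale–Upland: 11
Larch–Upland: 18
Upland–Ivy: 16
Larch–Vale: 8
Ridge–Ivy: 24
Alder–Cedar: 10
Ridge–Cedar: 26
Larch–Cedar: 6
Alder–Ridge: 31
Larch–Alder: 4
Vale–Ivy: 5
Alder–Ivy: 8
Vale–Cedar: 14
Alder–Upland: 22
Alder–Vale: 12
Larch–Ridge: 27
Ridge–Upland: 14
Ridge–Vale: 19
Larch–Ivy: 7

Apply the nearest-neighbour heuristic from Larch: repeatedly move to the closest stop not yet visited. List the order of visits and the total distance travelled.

At Larch the remaining stops are Alder 4, Cedar 6, Ivy 7, Vale 8, Upland 18, Ridge 27; go to Alder.
At Alder the remaining stops are Ivy 8, Cedar 10, Vale 12, Upland 22, Ridge 31; go to Ivy.
At Ivy the remaining stops are Vale 5, Cedar 13, Upland 16, Ridge 24; go to Vale.
At Vale the remaining stops are Upland 11, Cedar 14, Ridge 19; go to Upland.
At Upland the remaining stops are Cedar 12, Ridge 14; go to Cedar.
At Cedar the remaining stops are Ridge 26; go to Ridge.
Return Ridge→Larch: 27.
Total = 4 + 8 + 5 + 11 + 12 + 26 + 27 = 93.

93 min along Larch → Alder → Ivy → Vale → Upland → Cedar → Ridge → Larch.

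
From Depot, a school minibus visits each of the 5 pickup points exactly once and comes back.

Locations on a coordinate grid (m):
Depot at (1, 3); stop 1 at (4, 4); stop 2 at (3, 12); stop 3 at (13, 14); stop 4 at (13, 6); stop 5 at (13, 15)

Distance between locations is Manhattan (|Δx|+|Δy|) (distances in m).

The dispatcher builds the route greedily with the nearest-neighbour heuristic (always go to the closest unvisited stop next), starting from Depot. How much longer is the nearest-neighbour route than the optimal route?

Excess over optimum: 2 m.

Depot: stop 1=4, stop 2=11, stop 4=15, stop 3=23, stop 5=24 ⇒ stop 1
stop 1: stop 2=9, stop 4=11, stop 3=19, stop 5=20 ⇒ stop 2
stop 2: stop 3=12, stop 5=13, stop 4=16 ⇒ stop 3
stop 3: stop 5=1, stop 4=8 ⇒ stop 5
stop 5: stop 4=9 ⇒ stop 4
NN route Depot → stop 1 → stop 2 → stop 3 → stop 5 → stop 4 → Depot costs 50.
Optimal: Depot → stop 1 → stop 4 → stop 3 → stop 5 → stop 2 → Depot costs 48 (by enumerating all 60 distinct tours).
Excess = 50 − 48 = 2.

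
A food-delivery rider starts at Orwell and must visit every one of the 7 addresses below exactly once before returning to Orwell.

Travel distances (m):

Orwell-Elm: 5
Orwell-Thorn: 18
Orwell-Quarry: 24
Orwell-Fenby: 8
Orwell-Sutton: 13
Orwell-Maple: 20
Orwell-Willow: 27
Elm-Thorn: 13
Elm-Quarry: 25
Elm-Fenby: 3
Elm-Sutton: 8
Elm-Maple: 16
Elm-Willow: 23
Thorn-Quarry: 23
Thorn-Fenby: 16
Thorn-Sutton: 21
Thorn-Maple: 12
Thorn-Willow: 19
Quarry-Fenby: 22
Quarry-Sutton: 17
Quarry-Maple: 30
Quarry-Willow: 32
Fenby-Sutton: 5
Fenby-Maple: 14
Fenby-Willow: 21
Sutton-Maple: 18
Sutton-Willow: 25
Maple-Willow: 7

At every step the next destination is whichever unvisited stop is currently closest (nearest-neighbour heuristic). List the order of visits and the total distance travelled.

99 m along Orwell → Elm → Fenby → Sutton → Quarry → Thorn → Maple → Willow → Orwell.

From Orwell: distances to unvisited — Elm=5, Fenby=8, Sutton=13, Thorn=18, Maple=20, Quarry=24, Willow=27. Nearest is Elm (5).
From Elm: distances to unvisited — Fenby=3, Sutton=8, Thorn=13, Maple=16, Willow=23, Quarry=25. Nearest is Fenby (3).
From Fenby: distances to unvisited — Sutton=5, Maple=14, Thorn=16, Willow=21, Quarry=22. Nearest is Sutton (5).
From Sutton: distances to unvisited — Quarry=17, Maple=18, Thorn=21, Willow=25. Nearest is Quarry (17).
From Quarry: distances to unvisited — Thorn=23, Maple=30, Willow=32. Nearest is Thorn (23).
From Thorn: distances to unvisited — Maple=12, Willow=19. Nearest is Maple (12).
From Maple: distances to unvisited — Willow=7. Nearest is Willow (7).
Return Willow→Orwell: 27.
Total = 5 + 3 + 5 + 17 + 23 + 12 + 7 + 27 = 99.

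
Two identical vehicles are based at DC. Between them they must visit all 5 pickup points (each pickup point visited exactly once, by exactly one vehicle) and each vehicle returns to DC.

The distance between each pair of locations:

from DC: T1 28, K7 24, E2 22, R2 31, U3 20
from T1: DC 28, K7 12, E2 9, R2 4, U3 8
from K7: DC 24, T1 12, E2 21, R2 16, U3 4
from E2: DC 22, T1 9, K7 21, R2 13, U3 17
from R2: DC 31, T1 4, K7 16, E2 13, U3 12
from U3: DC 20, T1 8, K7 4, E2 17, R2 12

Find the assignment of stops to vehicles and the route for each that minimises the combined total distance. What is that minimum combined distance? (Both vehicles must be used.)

Minimum combined distance: 114.

There are 2^4 − 1 = 15 ways to divide the 5 stops into two non-empty groups. For each, the best each vehicle can do is its own shortest tour through its group:
  {T1} + {K7, E2, R2, U3}: 56 + 75 = 131
  {K7} + {T1, E2, R2, U3}: 48 + 67 = 115
  {T1, K7} + {E2, R2, U3}: 64 + 67 = 131
  {E2} + {T1, K7, R2, U3}: 44 + 71 = 115
  {T1, E2} + {K7, R2, U3}: 59 + 71 = 130
  {K7, E2} + {T1, R2, U3}: 67 + 63 = 130
  … (15 splits in total)
  {T1, E2, R2} + {K7, U3}: 66 + 48 = 114  ← best
Best: vehicle 1 DC → E2 → T1 → R2 → DC = 66; vehicle 2 DC → K7 → U3 → DC = 48; combined 114.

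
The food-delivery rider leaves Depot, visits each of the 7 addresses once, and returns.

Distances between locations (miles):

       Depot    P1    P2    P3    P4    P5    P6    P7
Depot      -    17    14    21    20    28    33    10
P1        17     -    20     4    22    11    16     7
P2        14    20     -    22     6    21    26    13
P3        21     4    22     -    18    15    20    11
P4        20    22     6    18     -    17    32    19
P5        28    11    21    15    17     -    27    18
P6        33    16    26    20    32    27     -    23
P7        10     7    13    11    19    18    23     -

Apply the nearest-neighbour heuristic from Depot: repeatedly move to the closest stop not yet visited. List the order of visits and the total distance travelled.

From Depot: distances to unvisited — P7=10, P2=14, P1=17, P4=20, P3=21, P5=28, P6=33. Nearest is P7 (10).
From P7: distances to unvisited — P1=7, P3=11, P2=13, P5=18, P4=19, P6=23. Nearest is P1 (7).
From P1: distances to unvisited — P3=4, P5=11, P6=16, P2=20, P4=22. Nearest is P3 (4).
From P3: distances to unvisited — P5=15, P4=18, P6=20, P2=22. Nearest is P5 (15).
From P5: distances to unvisited — P4=17, P2=21, P6=27. Nearest is P4 (17).
From P4: distances to unvisited — P2=6, P6=32. Nearest is P2 (6).
From P2: distances to unvisited — P6=26. Nearest is P6 (26).
Return P6→Depot: 33.
Total = 10 + 7 + 4 + 15 + 17 + 6 + 26 + 33 = 118.

118 miles along Depot → P7 → P1 → P3 → P5 → P4 → P2 → P6 → Depot.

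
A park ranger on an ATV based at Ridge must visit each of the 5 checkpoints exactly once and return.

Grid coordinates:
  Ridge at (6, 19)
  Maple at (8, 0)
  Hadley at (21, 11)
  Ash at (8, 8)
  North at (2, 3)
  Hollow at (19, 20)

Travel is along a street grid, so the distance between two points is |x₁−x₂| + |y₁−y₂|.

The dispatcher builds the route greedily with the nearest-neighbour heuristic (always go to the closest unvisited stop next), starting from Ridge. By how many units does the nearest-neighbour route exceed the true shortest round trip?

From Ridge: Ash=13, Hollow=14, North=20, Maple=21, Hadley=23 → choose Ash (13).
From Ash: Maple=8, North=11, Hadley=16, Hollow=23 → choose Maple (8).
From Maple: North=9, Hadley=24, Hollow=31 → choose North (9).
From North: Hadley=27, Hollow=34 → choose Hadley (27).
From Hadley: Hollow=11 → choose Hollow (11).
NN route Ridge → Ash → Maple → North → Hadley → Hollow → Ridge costs 82.
Optimal: Ridge → North → Maple → Ash → Hadley → Hollow → Ridge costs 78 (by enumerating all 60 distinct tours).
Excess = 82 − 78 = 4.

The nearest-neighbour route is 4 longer than optimal.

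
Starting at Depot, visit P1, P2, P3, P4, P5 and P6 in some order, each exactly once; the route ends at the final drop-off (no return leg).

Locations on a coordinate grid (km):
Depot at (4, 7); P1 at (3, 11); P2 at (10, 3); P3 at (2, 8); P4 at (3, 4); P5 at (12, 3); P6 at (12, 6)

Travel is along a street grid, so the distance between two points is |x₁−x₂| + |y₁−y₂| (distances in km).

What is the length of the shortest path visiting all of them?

There are 6! = 720 possible orderings.
Depot - P1 - P2 - P3 - P4 - P5 - P6: 5+15+13+5+10+3 = 51
Depot - P1 - P2 - P3 - P4 - P6 - P5: 5+15+13+5+11+3 = 52
Depot - P1 - P2 - P3 - P5 - P4 - P6: 5+15+13+15+10+11 = 69
Depot - P1 - P2 - P3 - P5 - P6 - P4: 5+15+13+15+3+11 = 62
Depot - P1 - P2 - P3 - P6 - P4 - P5: 5+15+13+12+11+10 = 66
Depot - P1 - P2 - P3 - P6 - P5 - P4: 5+15+13+12+3+10 = 58
Depot - P1 - P2 - P4 - P3 - P5 - P6: 5+15+8+5+15+3 = 51
Depot - P1 - P2 - P4 - P3 - P6 - P5: 5+15+8+5+12+3 = 48
… (712 more)
Depot - P1 - P3 - P4 - P2 - P5 - P6: 5+4+5+8+2+3 = 27  ← best
The minimum is 27.
One shortest path: Depot → P1 → P3 → P4 → P2 → P5 → P6.

Minimum one-way distance = 27 km.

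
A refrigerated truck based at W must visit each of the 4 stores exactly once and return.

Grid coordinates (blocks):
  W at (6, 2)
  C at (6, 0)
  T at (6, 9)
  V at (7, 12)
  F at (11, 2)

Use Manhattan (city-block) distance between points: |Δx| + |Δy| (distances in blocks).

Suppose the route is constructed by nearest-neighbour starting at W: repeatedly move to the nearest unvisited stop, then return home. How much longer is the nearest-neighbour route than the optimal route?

Excess over optimum: 2 blocks.

From W: C=2, F=5, T=7, V=11 → choose C (2).
From C: F=7, T=9, V=13 → choose F (7).
From F: T=12, V=14 → choose T (12).
From T: V=4 → choose V (4).
NN route W → C → F → T → V → W costs 36.
Optimal: W → C → T → V → F → W costs 34 (by enumerating all 12 distinct tours).
Excess = 36 − 34 = 2.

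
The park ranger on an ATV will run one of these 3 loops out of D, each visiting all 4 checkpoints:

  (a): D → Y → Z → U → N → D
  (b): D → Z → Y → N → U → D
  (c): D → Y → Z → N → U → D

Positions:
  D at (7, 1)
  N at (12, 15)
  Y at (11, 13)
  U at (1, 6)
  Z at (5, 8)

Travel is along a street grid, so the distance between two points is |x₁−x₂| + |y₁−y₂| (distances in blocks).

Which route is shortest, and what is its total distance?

Shortest is (b), total 54 blocks.

(a): 16 + 11 + 6 + 20 + 19 = 72
(b): 9 + 11 + 3 + 20 + 11 = 54
(c): 16 + 11 + 14 + 20 + 11 = 72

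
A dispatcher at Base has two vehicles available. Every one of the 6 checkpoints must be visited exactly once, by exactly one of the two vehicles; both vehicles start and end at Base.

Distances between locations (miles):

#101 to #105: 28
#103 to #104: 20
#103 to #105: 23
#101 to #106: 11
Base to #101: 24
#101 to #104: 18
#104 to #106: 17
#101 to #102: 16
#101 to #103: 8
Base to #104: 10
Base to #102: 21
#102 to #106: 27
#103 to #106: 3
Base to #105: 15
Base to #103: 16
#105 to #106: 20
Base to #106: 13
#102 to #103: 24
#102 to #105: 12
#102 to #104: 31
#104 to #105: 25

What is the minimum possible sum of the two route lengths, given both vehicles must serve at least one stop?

Try each way of splitting the stops between the two vehicles (each non-empty) and, for each split, find the best tour for each vehicle:
  {#101} + {#102, #103, #104, #105, #106}: 48 + 81 = 129
  {#102} + {#101, #103, #104, #105, #106}: 42 + 74 = 116
  {#101, #102} + {#103, #104, #105, #106}: 61 + 68 = 129
  {#103} + {#101, #102, #104, #105, #106}: 32 + 81 = 113
  {#101, #103} + {#102, #104, #105, #106}: 48 + 80 = 128
  {#102, #103} + {#101, #104, #105, #106}: 61 + 74 = 135
  … (31 splits in total)
  {#104} + {#101, #102, #103, #105, #106}: 20 + 67 = 87  ← best
Best: vehicle 1 Base → #104 → Base = 20; vehicle 2 Base → #105 → #102 → #101 → #103 → #106 → Base = 67; combined 87.

Minimum combined distance: 87 miles.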